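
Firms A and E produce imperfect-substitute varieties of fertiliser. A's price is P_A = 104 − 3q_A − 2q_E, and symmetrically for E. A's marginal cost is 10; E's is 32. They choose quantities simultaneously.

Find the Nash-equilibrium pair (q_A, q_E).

Firm A's profit: π = q_A(104 − 3q_A − 2q_E) − 10q_A.
∂π/∂q_A = 94 − 6q_A − 2q_E = 0 ⇒ q_A = 47/3 − (1/3)q_E.
Similarly q_E = 12 − (1/3)q_A.
Solving the two reaction functions simultaneously: (1 − (−1/3)(−1/3))q_A = 47/3 − (1/3)·12, so (8/9)q_A = 35/3 and q_A = 13.125.
Then q_E = 12 − (1/3)·13.125 = 7.625.

13.125, 7.625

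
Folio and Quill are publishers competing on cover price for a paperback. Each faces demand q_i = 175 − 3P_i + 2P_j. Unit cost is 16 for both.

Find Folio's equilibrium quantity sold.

Folio's profit: π = (P_{Folio} − 16)(175 − 3P_{Folio} + 2P_{Quill}).
∂π/∂P_{Folio} = 223 − 6P_{Folio} + 2P_{Quill} = 0 ⇒ P_{Folio} = 223/6 + (1/3)P_{Quill}.
By symmetry P_{Quill} = P_{Folio}; substituting into the reaction function, (2/3)P_{Folio} = 223/6 and P_{Folio} = 55.75.
q_{Folio} = 175 − 3·55.75 + 2·55.75 = 119.25.

119.25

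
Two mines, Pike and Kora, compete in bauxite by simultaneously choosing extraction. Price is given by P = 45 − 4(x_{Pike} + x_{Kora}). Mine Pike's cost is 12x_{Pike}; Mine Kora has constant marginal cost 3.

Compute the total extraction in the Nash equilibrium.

6.25

Mine Pike's profit: π = x_{Pike}(45 − 4(x_{Pike} + x_{Kora})) − 12x_{Pike}.
∂π/∂x_{Pike} = 33 − 8x_{Pike} − 4x_{Kora} = 0, so x_{Pike} = 4.125 − 0.5x_{Kora}.
By the same steps for Kora: x_{Kora} = 5.25 − 0.5x_{Pike}.
Solving the two reaction functions simultaneously: (1 − (−0.5)(−0.5))x_{Pike} = 4.125 − 0.5·5.25, so 0.75x_{Pike} = 1.5 and x_{Pike} = 2.
Then x_{Kora} = 5.25 − 0.5·2 = 4.25.
Total extraction: 2 + 4.25 = 6.25.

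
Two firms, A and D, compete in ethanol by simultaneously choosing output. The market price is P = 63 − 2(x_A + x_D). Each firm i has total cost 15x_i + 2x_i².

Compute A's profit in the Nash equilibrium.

Firm A's profit: π = x_A(63 − 2(x_A + x_D)) − 15x_A − 2x_A².
∂π/∂x_A = 48 − 8x_A − 2x_D = 0, so x_A = 6 − 0.25x_D.
The game is symmetric, so in equilibrium x_D = x_A: the reaction function gives 1.25x_A = 6, hence x_A = 4.8.
Price P = 63 − 2·9.6 = 43.8.
A's profit: (43.8 − 15)·4.8 − 2(4.8)² = 92.16.

92.16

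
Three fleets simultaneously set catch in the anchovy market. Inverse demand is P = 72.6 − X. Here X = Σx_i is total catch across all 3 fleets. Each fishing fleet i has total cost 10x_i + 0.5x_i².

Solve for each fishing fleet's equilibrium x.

A representative fishing fleet's profit is π_i = x_i(72.6 − X) − 10x_i − 0.5x_i², with X = x_i + Σ_{j≠i} x_j.
First-order condition: 62.6 − 3x_i − Σ_{j≠i} x_j = 0.
With identical fishing fleets, set every x_j = x: then 62.6 − 3x − 2x = 0, i.e. x = 62.6/5 = 12.52.

12.52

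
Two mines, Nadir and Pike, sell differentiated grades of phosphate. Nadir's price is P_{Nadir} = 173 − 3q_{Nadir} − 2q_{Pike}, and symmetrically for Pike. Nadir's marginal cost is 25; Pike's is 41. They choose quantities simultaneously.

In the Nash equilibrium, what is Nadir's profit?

Mine Nadir's profit: π = q_{Nadir}(173 − 3q_{Nadir} − 2q_{Pike}) − 25q_{Nadir}.
∂π/∂q_{Nadir} = 148 − 6q_{Nadir} − 2q_{Pike} = 0 ⇒ q_{Nadir} = 74/3 − (1/3)q_{Pike}.
Similarly q_{Pike} = 22 − (1/3)q_{Nadir}.
Solving the two reaction functions simultaneously: (1 − (−1/3)(−1/3))q_{Nadir} = 74/3 − (1/3)·22, so (8/9)q_{Nadir} = 52/3 and q_{Nadir} = 19.5.
Then q_{Pike} = 22 − (1/3)·19.5 = 15.5.
P_{Nadir} = 173 − 3·19.5 − 2·15.5 = 83.5.
Profit = (83.5 − 25)·19.5 = 1140.75.

1140.75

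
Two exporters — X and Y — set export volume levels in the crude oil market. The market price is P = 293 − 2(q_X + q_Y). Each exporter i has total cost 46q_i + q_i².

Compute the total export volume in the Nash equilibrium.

61.75

Exporter X's profit: π = q_X(293 − 2(q_X + q_Y)) − 46q_X − q_X².
∂π/∂q_X = 247 − 6q_X − 2q_Y = 0, so q_X = 247/6 − (1/3)q_Y.
By symmetry q_Y = q_X; substituting into the reaction function, (4/3)q_X = 247/6 and q_X = 30.875.
Total export volume: 30.875 + 30.875 = 61.75.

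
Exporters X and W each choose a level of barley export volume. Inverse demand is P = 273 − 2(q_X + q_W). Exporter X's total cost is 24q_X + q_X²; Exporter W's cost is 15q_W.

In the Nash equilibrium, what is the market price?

120

Exporter X's profit: π = q_X(273 − 2(q_X + q_W)) − 24q_X − q_X².
∂π/∂q_X = 249 − 6q_X − 2q_W = 0, so q_X = 41.5 − (1/3)q_W.
For W: ∂π/∂q_W = 258 − 4q_W − 2q_X = 0 ⇒ q_W = 64.5 − 0.5q_X.
Substituting the second reaction function into the first: q_X = 41.5 − (1/3)(64.5 − 0.5q_X), which gives (5/6)q_X = 20 ⇒ q_X = 24.
Then q_W = 64.5 − 0.5·24 = 52.5.
Equilibrium price: P = 273 − 2·76.5 = 120.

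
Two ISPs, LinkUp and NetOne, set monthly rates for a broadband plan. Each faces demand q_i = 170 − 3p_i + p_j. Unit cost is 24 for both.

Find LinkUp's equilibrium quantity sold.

LinkUp's profit: π = (p_{LinkUp} − 24)(170 − 3p_{LinkUp} + p_{NetOne}).
∂π/∂p_{LinkUp} = 242 − 6p_{LinkUp} + p_{NetOne} = 0 ⇒ p_{LinkUp} = 121/3 + (1/6)p_{NetOne}.
By symmetry p_{NetOne} = p_{LinkUp}; substituting into the reaction function, (5/6)p_{LinkUp} = 121/3 and p_{LinkUp} = 48.4.
q_{LinkUp} = 170 − 3·48.4 + 48.4 = 73.2.

73.2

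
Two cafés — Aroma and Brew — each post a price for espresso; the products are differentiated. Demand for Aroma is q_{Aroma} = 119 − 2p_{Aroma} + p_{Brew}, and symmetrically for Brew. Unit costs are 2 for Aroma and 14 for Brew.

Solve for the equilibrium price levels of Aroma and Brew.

Aroma's profit: π = (p_{Aroma} − 2)(119 − 2p_{Aroma} + p_{Brew}).
∂π/∂p_{Aroma} = 123 − 4p_{Aroma} + p_{Brew} = 0 ⇒ p_{Aroma} = 30.75 + 0.25p_{Brew}.
Similarly p_{Brew} = 36.75 + 0.25p_{Aroma}.
Substituting the second reaction function into the first: p_{Aroma} = 30.75 + 0.25(36.75 + 0.25p_{Aroma}), which gives 0.9375p_{Aroma} = 39.9375 ⇒ p_{Aroma} = 42.6.
Then p_{Brew} = 36.75 + 0.25·42.6 = 47.4.

42.6, 47.4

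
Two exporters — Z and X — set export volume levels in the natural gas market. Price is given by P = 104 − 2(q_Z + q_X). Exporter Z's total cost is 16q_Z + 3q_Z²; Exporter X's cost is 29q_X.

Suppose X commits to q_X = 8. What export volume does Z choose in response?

Exporter Z's profit: π = q_Z(104 − 2(q_Z + q_X)) − 16q_Z − 3q_Z².
∂π/∂q_Z = 88 − 10q_Z − 2q_X = 0, so q_Z = 8.8 − 0.2q_X.
At q_X = 8: q_Z = 8.8 − 0.2·8 = 7.2.

7.2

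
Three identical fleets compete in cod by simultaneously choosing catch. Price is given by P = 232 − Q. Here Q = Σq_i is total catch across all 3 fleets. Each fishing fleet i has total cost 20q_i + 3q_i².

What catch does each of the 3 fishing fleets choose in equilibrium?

A representative fishing fleet's profit is π_i = q_i(232 − Q) − 20q_i − 3q_i², with Q = q_i + Σ_{j≠i} q_j.
First-order condition: 212 − 8q_i − Σ_{j≠i} q_j = 0.
Imposing symmetry (q_j = q for all j) turns Σ_{j≠i} q_j into 2q, so 212 = 10q and q = 21.2.

21.2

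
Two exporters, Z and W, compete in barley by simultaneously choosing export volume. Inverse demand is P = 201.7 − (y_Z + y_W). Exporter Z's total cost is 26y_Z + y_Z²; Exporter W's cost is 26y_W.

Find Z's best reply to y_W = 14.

Exporter Z's profit: π = y_Z(201.7 − (y_Z + y_W)) − 26y_Z − y_Z².
∂π/∂y_Z = 175.7 − 4y_Z − y_W = 0, so y_Z = 43.925 − 0.25y_W.
At y_W = 14: y_Z = 43.925 − 0.25·14 = 40.425.

40.425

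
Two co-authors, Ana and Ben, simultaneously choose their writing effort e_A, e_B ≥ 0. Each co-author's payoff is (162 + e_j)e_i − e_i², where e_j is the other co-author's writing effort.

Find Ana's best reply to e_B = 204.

Ana's payoff is (162 + e_B)e_A − e_A².
∂π/∂e_A = 162 + e_B − 2e_A = 0, so e_A = 81 + 0.5e_B.
At e_B = 204: e_A = 81 + 0.5·204 = 183.

183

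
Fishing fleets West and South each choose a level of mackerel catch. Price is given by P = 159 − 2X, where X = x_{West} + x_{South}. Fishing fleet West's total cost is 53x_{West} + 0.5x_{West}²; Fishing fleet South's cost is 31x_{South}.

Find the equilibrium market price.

84.5

Fishing fleet West's profit: π = x_{West}(159 − 2(x_{West} + x_{South})) − 53x_{West} − 0.5x_{West}².
∂π/∂x_{West} = 106 − 5x_{West} − 2x_{South} = 0, so x_{West} = 21.2 − 0.4x_{South}.
For South: ∂π/∂x_{South} = 128 − 4x_{South} − 2x_{West} = 0 ⇒ x_{South} = 32 − 0.5x_{West}.
Substituting the second reaction function into the first: x_{West} = 21.2 − 0.4(32 − 0.5x_{West}), which gives 0.8x_{West} = 8.4 ⇒ x_{West} = 10.5.
Then x_{South} = 32 − 0.5·10.5 = 26.75.
Equilibrium price: P = 159 − 2·37.25 = 84.5.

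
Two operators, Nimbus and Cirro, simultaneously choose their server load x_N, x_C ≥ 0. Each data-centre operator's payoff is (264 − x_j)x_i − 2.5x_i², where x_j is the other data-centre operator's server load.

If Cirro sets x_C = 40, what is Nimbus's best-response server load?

44.8

Nimbus's payoff is (264 − x_C)x_N − 2.5x_N².
∂π/∂x_N = 264 − x_C − 5x_N = 0, so x_N = 52.8 − 0.2x_C.
At x_C = 40: x_N = 52.8 − 0.2·40 = 44.8.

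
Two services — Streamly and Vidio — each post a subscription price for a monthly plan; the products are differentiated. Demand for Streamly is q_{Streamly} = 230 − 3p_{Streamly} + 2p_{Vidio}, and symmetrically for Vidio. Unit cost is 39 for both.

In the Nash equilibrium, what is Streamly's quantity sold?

Streamly's profit: π = (p_{Streamly} − 39)(230 − 3p_{Streamly} + 2p_{Vidio}).
∂π/∂p_{Streamly} = 347 − 6p_{Streamly} + 2p_{Vidio} = 0 ⇒ p_{Streamly} = 347/6 + (1/3)p_{Vidio}.
Setting p_{Streamly} = p_{Vidio} in the reaction function: p_{Streamly} = 347/6 + (1/3)p_{Streamly}, so p_{Streamly} = (347/6) / (2/3) = 86.75.
q_{Streamly} = 230 − 3·86.75 + 2·86.75 = 143.25.

143.25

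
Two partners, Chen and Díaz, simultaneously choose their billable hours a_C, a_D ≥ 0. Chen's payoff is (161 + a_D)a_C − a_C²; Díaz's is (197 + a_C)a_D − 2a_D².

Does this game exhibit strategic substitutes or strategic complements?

Expanding Chen's payoff: 161a_C + a_Da_C − a_C².
∂π/∂a_C = 161 + a_D − 2a_C = 0, so a_C = 80.5 + 0.5a_D.
The best-response slope da_C/da_D = 0.5 > 0: the reaction function is upward-sloping, so the choices are strategic complements.

strategic complements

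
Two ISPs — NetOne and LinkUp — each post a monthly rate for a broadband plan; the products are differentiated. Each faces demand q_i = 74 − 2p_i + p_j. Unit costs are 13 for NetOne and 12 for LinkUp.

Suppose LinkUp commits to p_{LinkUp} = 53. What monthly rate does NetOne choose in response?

NetOne's profit: π = (p_{NetOne} − 13)(74 − 2p_{NetOne} + p_{LinkUp}).
∂π/∂p_{NetOne} = 100 − 4p_{NetOne} + p_{LinkUp} = 0 ⇒ p_{NetOne} = 25 + 0.25p_{LinkUp}.
At p_{LinkUp} = 53: p_{NetOne} = 25 + 0.25·53 = 38.25.

38.25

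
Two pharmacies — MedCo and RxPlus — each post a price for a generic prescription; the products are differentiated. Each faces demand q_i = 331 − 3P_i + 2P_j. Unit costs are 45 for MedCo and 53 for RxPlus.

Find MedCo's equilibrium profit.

MedCo's profit: π = (P_{MedCo} − 45)(331 − 3P_{MedCo} + 2P_{RxPlus}).
∂π/∂P_{MedCo} = 466 − 6P_{MedCo} + 2P_{RxPlus} = 0 ⇒ P_{MedCo} = 233/3 + (1/3)P_{RxPlus}.
Similarly P_{RxPlus} = 245/3 + (1/3)P_{MedCo}.
Solving the two reaction functions simultaneously: (1 − (1/3)(1/3))P_{MedCo} = 233/3 + (1/3)·(245/3), so (8/9)P_{MedCo} = 944/9 and P_{MedCo} = 118.
Then P_{RxPlus} = 245/3 + (1/3)·118 = 121.
q_{MedCo} = 331 − 3·118 + 2·121 = 219.
Profit = (118 − 45)·219 = 15987.

15987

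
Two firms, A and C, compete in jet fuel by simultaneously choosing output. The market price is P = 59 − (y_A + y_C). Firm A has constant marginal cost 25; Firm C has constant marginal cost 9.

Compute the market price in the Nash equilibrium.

Firm A's profit: π = y_A(59 − (y_A + y_C)) − 25y_A.
∂π/∂y_A = 34 − 2y_A − y_C = 0, so y_A = 17 − 0.5y_C.
By the same steps for C: y_C = 25 − 0.5y_A.
Solving the two reaction functions simultaneously: (1 − (−0.5)(−0.5))y_A = 17 − 0.5·25, so 0.75y_A = 4.5 and y_A = 6.
Then y_C = 25 − 0.5·6 = 22.
Equilibrium price: P = 59 − 28 = 31.

31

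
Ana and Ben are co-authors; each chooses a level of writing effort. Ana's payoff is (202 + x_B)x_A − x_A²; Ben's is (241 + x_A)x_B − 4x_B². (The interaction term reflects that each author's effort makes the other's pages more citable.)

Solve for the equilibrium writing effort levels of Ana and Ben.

123.8, 45.6

Expanding Ana's payoff: 202x_A + x_Bx_A − x_A².
∂π/∂x_A = 202 + x_B − 2x_A = 0, so x_A = 101 + 0.5x_B.
Likewise for Ben: x_B = 30.125 + 0.125x_A.
Substituting the second reaction function into the first: x_A = 101 + 0.5(30.125 + 0.125x_A), which gives 0.9375x_A = 116.0625 ⇒ x_A = 123.8.
Then x_B = 30.125 + 0.125·123.8 = 45.6.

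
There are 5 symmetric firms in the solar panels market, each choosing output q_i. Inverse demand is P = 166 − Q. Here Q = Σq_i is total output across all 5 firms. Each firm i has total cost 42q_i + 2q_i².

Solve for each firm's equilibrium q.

A representative firm's profit is π_i = q_i(166 − Q) − 42q_i − 2q_i², with Q = q_i + Σ_{j≠i} q_j.
First-order condition: 124 − 6q_i − Σ_{j≠i} q_j = 0.
With identical firms, set every q_j = q: then 124 − 6q − 4q = 0, i.e. q = 124/10 = 12.4.

12.4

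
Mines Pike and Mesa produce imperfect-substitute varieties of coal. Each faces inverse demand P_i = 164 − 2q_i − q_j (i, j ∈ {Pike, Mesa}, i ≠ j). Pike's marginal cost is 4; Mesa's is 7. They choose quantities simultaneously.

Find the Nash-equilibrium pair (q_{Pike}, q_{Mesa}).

Mine Pike's profit: π = q_{Pike}(164 − 2q_{Pike} − q_{Mesa}) − 4q_{Pike}.
∂π/∂q_{Pike} = 160 − 4q_{Pike} − q_{Mesa} = 0 ⇒ q_{Pike} = 40 − 0.25q_{Mesa}.
Similarly q_{Mesa} = 39.25 − 0.25q_{Pike}.
Solving the two reaction functions simultaneously: (1 − (−0.25)(−0.25))q_{Pike} = 40 − 0.25·39.25, so 0.9375q_{Pike} = 30.1875 and q_{Pike} = 32.2.
Then q_{Mesa} = 39.25 − 0.25·32.2 = 31.2.

32.2, 31.2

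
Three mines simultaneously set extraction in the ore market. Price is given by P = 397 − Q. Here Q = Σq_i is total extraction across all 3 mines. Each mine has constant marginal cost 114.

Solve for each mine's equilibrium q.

70.75

A representative mine's profit is π_i = q_i(397 − Q) − 114q_i, with Q = q_i + Σ_{j≠i} q_j.
First-order condition: 283 − 2q_i − Σ_{j≠i} q_j = 0.
With identical mines, set every q_j = q: then 283 − 2q − 2q = 0, i.e. q = 283/4 = 70.75.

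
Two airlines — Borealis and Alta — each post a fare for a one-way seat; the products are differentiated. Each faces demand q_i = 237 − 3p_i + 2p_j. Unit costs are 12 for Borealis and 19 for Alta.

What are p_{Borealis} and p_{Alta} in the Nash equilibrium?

Borealis's profit: π = (p_{Borealis} − 12)(237 − 3p_{Borealis} + 2p_{Alta}).
∂π/∂p_{Borealis} = 273 − 6p_{Borealis} + 2p_{Alta} = 0 ⇒ p_{Borealis} = 45.5 + (1/3)p_{Alta}.
Similarly p_{Alta} = 49 + (1/3)p_{Borealis}.
Solving the two reaction functions simultaneously: (1 − (1/3)(1/3))p_{Borealis} = 45.5 + (1/3)·49, so (8/9)p_{Borealis} = 371/6 and p_{Borealis} = 69.5625.
Then p_{Alta} = 49 + (1/3)·69.5625 = 72.1875.

69.5625, 72.1875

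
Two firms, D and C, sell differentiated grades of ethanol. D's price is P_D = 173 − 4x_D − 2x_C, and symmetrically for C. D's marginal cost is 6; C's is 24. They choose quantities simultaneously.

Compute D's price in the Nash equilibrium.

Firm D's profit: π = x_D(173 − 4x_D − 2x_C) − 6x_D.
∂π/∂x_D = 167 − 8x_D − 2x_C = 0 ⇒ x_D = 20.875 − 0.25x_C.
Similarly x_C = 18.625 − 0.25x_D.
Plugging x_C into D's best response: x_D = 20.875 − 0.25(18.625 − 0.25x_D) ⇒ 0.9375x_D = 519/32, so x_D = 17.3.
Then x_C = 18.625 − 0.25·17.3 = 14.3.
P_D = 173 − 4·17.3 − 2·14.3 = 75.2.

75.2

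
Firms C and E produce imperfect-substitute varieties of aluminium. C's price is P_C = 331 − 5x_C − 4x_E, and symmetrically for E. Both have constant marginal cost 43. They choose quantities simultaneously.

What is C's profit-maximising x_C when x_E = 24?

Firm C's profit: π = x_C(331 − 5x_C − 4x_E) − 43x_C.
∂π/∂x_C = 288 − 10x_C − 4x_E = 0 ⇒ x_C = 28.8 − 0.4x_E.
At x_E = 24: x_C = 28.8 − 0.4·24 = 19.2.

19.2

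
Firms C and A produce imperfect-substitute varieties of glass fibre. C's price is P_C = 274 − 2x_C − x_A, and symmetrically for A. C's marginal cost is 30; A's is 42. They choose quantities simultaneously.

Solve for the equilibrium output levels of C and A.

49.6, 45.6

Firm C's profit: π = x_C(274 − 2x_C − x_A) − 30x_C.
∂π/∂x_C = 244 − 4x_C − x_A = 0 ⇒ x_C = 61 − 0.25x_A.
Similarly x_A = 58 − 0.25x_C.
Solving the two reaction functions simultaneously: (1 − (−0.25)(−0.25))x_C = 61 − 0.25·58, so 0.9375x_C = 46.5 and x_C = 49.6.
Then x_A = 58 − 0.25·49.6 = 45.6.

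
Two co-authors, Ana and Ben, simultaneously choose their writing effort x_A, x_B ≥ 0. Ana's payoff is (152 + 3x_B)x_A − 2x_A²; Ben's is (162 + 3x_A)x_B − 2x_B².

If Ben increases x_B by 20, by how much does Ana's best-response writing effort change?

Expanding Ana's payoff: 152x_A + 3x_Bx_A − 2x_A².
∂π/∂x_A = 152 + 3x_B − 4x_A = 0, so x_A = 38 + 0.75x_B.
The reaction-function slope is 0.75, so a 20-unit rise in x_B moves x_A by 0.75 × 20 = 15. Ana's best response rises — the actions are strategic complements.

15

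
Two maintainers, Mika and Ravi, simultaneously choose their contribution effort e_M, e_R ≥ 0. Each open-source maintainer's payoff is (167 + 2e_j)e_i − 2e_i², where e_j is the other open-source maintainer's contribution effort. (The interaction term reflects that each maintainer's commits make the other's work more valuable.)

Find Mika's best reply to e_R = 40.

Mika's payoff is (167 + 2e_R)e_M − 2e_M².
∂π/∂e_M = 167 + 2e_R − 4e_M = 0, so e_M = 41.75 + 0.5e_R.
At e_R = 40: e_M = 41.75 + 0.5·40 = 61.75.

61.75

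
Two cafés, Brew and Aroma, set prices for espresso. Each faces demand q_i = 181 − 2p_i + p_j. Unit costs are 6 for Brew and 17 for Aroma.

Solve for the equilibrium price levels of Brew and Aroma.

65.8, 70.2

Brew's profit: π = (p_{Brew} − 6)(181 − 2p_{Brew} + p_{Aroma}).
∂π/∂p_{Brew} = 193 − 4p_{Brew} + p_{Aroma} = 0 ⇒ p_{Brew} = 48.25 + 0.25p_{Aroma}.
Similarly p_{Aroma} = 53.75 + 0.25p_{Brew}.
Substituting the second reaction function into the first: p_{Brew} = 48.25 + 0.25(53.75 + 0.25p_{Brew}), which gives 0.9375p_{Brew} = 61.6875 ⇒ p_{Brew} = 65.8.
Then p_{Aroma} = 53.75 + 0.25·65.8 = 70.2.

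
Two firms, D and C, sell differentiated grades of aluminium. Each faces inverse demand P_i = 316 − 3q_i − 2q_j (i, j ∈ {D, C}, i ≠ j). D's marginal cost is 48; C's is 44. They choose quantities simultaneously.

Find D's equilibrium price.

147.75

Firm D's profit: π = q_D(316 − 3q_D − 2q_C) − 48q_D.
∂π/∂q_D = 268 − 6q_D − 2q_C = 0 ⇒ q_D = 134/3 − (1/3)q_C.
Similarly q_C = 136/3 − (1/3)q_D.
Plugging q_C into D's best response: q_D = 134/3 − (1/3)(136/3 − (1/3)q_D) ⇒ (8/9)q_D = 266/9, so q_D = 33.25.
Then q_C = 136/3 − (1/3)·33.25 = 34.25.
P_D = 316 − 3·33.25 − 2·34.25 = 147.75.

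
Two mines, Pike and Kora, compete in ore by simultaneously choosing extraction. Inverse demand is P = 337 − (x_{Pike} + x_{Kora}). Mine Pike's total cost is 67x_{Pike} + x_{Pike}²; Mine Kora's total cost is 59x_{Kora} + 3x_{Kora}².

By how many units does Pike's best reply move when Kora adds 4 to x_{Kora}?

-1

Mine Pike's profit: π = x_{Pike}(337 − (x_{Pike} + x_{Kora})) − 67x_{Pike} − x_{Pike}².
∂π/∂x_{Pike} = 270 − 4x_{Pike} − x_{Kora} = 0, so x_{Pike} = 67.5 − 0.25x_{Kora}.
The reaction-function slope is −0.25, so a 4-unit rise in x_{Kora} moves x_{Pike} by −0.25 × 4 = −1. Pike's best response falls — the actions are strategic substitutes.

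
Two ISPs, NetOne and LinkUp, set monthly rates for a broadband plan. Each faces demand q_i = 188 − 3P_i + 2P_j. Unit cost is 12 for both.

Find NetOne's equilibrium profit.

NetOne's profit: π = (P_{NetOne} − 12)(188 − 3P_{NetOne} + 2P_{LinkUp}).
∂π/∂P_{NetOne} = 224 − 6P_{NetOne} + 2P_{LinkUp} = 0 ⇒ P_{NetOne} = 112/3 + (1/3)P_{LinkUp}.
Setting P_{NetOne} = P_{LinkUp} in the reaction function: P_{NetOne} = 112/3 + (1/3)P_{NetOne}, so P_{NetOne} = (112/3) / (2/3) = 56.
q_{NetOne} = 188 − 3·56 + 2·56 = 132.
Profit = (56 − 12)·132 = 5808.

5808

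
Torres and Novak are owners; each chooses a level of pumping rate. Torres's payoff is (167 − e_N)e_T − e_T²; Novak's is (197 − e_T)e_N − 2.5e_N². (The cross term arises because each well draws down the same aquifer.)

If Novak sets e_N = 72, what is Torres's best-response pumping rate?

47.5

Expanding Torres's payoff: 167e_T − e_Ne_T − e_T².
∂π/∂e_T = 167 − e_N − 2e_T = 0, so e_T = 83.5 − 0.5e_N.
At e_N = 72: e_T = 83.5 − 0.5·72 = 47.5.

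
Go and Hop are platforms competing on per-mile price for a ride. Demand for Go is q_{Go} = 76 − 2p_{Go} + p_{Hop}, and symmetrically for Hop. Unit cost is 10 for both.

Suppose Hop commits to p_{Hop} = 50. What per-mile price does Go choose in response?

36.5

Go's profit: π = (p_{Go} − 10)(76 − 2p_{Go} + p_{Hop}).
∂π/∂p_{Go} = 96 − 4p_{Go} + p_{Hop} = 0 ⇒ p_{Go} = 24 + 0.25p_{Hop}.
At p_{Hop} = 50: p_{Go} = 24 + 0.25·50 = 36.5.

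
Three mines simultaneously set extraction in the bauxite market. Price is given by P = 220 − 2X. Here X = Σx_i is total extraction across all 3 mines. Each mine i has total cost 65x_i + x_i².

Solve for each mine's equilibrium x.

15.5

A representative mine's profit is π_i = x_i(220 − 2X) − 65x_i − x_i², with X = x_i + Σ_{j≠i} x_j.
First-order condition: 155 − 6x_i − 2Σ_{j≠i} x_j = 0.
Imposing symmetry (x_j = x for all j) turns Σ_{j≠i} x_j into 2x, so 155 = 10x and x = 15.5.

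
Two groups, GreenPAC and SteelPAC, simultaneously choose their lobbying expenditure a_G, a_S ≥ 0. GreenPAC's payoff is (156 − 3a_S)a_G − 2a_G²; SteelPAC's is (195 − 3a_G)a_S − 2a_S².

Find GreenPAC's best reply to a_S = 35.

Expanding GreenPAC's payoff: 156a_G − 3a_Sa_G − 2a_G².
∂π/∂a_G = 156 − 3a_S − 4a_G = 0, so a_G = 39 − 0.75a_S.
At a_S = 35: a_G = 39 − 0.75·35 = 12.75.

12.75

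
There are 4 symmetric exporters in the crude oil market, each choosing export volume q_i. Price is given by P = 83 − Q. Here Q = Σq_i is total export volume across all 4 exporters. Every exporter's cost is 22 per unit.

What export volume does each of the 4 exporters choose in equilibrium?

A representative exporter's profit is π_i = q_i(83 − Q) − 22q_i, with Q = q_i + Σ_{j≠i} q_j.
First-order condition: 61 − 2q_i − Σ_{j≠i} q_j = 0.
With identical exporters, set every q_j = q: then 61 − 2q − 3q = 0, i.e. q = 61/5 = 12.2.

12.2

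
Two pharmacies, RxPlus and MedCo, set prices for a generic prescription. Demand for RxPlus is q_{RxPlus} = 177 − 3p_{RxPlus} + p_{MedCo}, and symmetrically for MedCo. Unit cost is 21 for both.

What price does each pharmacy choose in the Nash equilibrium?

48

RxPlus's profit: π = (p_{RxPlus} − 21)(177 − 3p_{RxPlus} + p_{MedCo}).
∂π/∂p_{RxPlus} = 240 − 6p_{RxPlus} + p_{MedCo} = 0 ⇒ p_{RxPlus} = 40 + (1/6)p_{MedCo}.
Setting p_{RxPlus} = p_{MedCo} in the reaction function: p_{RxPlus} = 40 + (1/6)p_{RxPlus}, so p_{RxPlus} = 40 / (5/6) = 48.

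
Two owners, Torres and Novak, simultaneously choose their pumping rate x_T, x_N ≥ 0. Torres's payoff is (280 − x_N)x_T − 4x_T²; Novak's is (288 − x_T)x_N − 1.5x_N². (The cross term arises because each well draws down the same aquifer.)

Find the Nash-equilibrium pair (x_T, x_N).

24, 88

Expanding Torres's payoff: 280x_T − x_Nx_T − 4x_T².
∂π/∂x_T = 280 − x_N − 8x_T = 0, so x_T = 35 − 0.125x_N.
Likewise for Novak: x_N = 96 − (1/3)x_T.
Solving the two reaction functions simultaneously: (1 − (−0.125)(−1/3))x_T = 35 − 0.125·96, so (23/24)x_T = 23 and x_T = 24.
Then x_N = 96 − (1/3)·24 = 88.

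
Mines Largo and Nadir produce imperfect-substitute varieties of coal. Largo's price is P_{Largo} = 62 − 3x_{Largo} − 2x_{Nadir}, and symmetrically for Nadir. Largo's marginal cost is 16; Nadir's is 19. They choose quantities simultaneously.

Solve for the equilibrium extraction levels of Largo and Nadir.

Mine Largo's profit: π = x_{Largo}(62 − 3x_{Largo} − 2x_{Nadir}) − 16x_{Largo}.
∂π/∂x_{Largo} = 46 − 6x_{Largo} − 2x_{Nadir} = 0 ⇒ x_{Largo} = 23/3 − (1/3)x_{Nadir}.
Similarly x_{Nadir} = 43/6 − (1/3)x_{Largo}.
Solving the two reaction functions simultaneously: (1 − (−1/3)(−1/3))x_{Largo} = 23/3 − (1/3)·(43/6), so (8/9)x_{Largo} = 95/18 and x_{Largo} = 5.9375.
Then x_{Nadir} = 43/6 − (1/3)·5.9375 = 5.1875.

5.9375, 5.1875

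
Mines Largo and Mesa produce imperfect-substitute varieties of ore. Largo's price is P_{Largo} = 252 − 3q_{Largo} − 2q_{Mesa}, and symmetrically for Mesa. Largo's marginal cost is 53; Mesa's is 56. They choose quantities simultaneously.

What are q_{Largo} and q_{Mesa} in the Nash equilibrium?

Mine Largo's profit: π = q_{Largo}(252 − 3q_{Largo} − 2q_{Mesa}) − 53q_{Largo}.
∂π/∂q_{Largo} = 199 − 6q_{Largo} − 2q_{Mesa} = 0 ⇒ q_{Largo} = 199/6 − (1/3)q_{Mesa}.
Similarly q_{Mesa} = 98/3 − (1/3)q_{Largo}.
Plugging q_{Mesa} into Largo's best response: q_{Largo} = 199/6 − (1/3)(98/3 − (1/3)q_{Largo}) ⇒ (8/9)q_{Largo} = 401/18, so q_{Largo} = 25.0625.
Then q_{Mesa} = 98/3 − (1/3)·25.0625 = 24.3125.

25.0625, 24.3125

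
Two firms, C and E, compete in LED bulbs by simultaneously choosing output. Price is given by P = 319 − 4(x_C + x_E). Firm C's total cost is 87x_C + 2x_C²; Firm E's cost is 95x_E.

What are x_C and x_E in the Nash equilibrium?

12, 22

Firm C's profit: π = x_C(319 − 4(x_C + x_E)) − 87x_C − 2x_C².
∂π/∂x_C = 232 − 12x_C − 4x_E = 0, so x_C = 58/3 − (1/3)x_E.
For E: ∂π/∂x_E = 224 − 8x_E − 4x_C = 0 ⇒ x_E = 28 − 0.5x_C.
Substituting the second reaction function into the first: x_C = 58/3 − (1/3)(28 − 0.5x_C), which gives (5/6)x_C = 10 ⇒ x_C = 12.
Then x_E = 28 − 0.5·12 = 22.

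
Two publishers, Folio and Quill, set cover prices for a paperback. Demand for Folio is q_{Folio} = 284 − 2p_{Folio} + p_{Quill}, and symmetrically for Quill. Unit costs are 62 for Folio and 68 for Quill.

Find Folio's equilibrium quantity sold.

149.6

Folio's profit: π = (p_{Folio} − 62)(284 − 2p_{Folio} + p_{Quill}).
∂π/∂p_{Folio} = 408 − 4p_{Folio} + p_{Quill} = 0 ⇒ p_{Folio} = 102 + 0.25p_{Quill}.
Similarly p_{Quill} = 105 + 0.25p_{Folio}.
Substituting the second reaction function into the first: p_{Folio} = 102 + 0.25(105 + 0.25p_{Folio}), which gives 0.9375p_{Folio} = 128.25 ⇒ p_{Folio} = 136.8.
Then p_{Quill} = 105 + 0.25·136.8 = 139.2.
q_{Folio} = 284 − 2·136.8 + 139.2 = 149.6.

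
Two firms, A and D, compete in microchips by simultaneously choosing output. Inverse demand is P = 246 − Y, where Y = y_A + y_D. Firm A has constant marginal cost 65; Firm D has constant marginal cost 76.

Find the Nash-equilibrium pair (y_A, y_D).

64, 53

Firm A's profit: π = y_A(246 − (y_A + y_D)) − 65y_A.
∂π/∂y_A = 181 − 2y_A − y_D = 0, so y_A = 90.5 − 0.5y_D.
By the same steps for D: y_D = 85 − 0.5y_A.
Plugging y_D into A's best response: y_A = 90.5 − 0.5(85 − 0.5y_A) ⇒ 0.75y_A = 48, so y_A = 64.
Then y_D = 85 − 0.5·64 = 53.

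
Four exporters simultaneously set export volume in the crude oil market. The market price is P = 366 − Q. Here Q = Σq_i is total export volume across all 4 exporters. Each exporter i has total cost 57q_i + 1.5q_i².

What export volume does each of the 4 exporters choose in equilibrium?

A representative exporter's profit is π_i = q_i(366 − Q) − 57q_i − 1.5q_i², with Q = q_i + Σ_{j≠i} q_j.
First-order condition: 309 − 5q_i − Σ_{j≠i} q_j = 0.
Imposing symmetry (q_j = q for all j) turns Σ_{j≠i} q_j into 3q, so 309 = 8q and q = 38.625.

38.625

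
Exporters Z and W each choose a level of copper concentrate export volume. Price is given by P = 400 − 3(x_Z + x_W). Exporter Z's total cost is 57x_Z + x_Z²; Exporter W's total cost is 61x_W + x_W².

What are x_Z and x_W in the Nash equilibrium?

31.4, 30.6

Exporter Z's profit: π = x_Z(400 − 3(x_Z + x_W)) − 57x_Z − x_Z².
∂π/∂x_Z = 343 − 8x_Z − 3x_W = 0, so x_Z = 42.875 − 0.375x_W.
By the same steps for W: x_W = 42.375 − 0.375x_Z.
Substituting the second reaction function into the first: x_Z = 42.875 − 0.375(42.375 − 0.375x_Z), which gives (55/64)x_Z = 1727/64 ⇒ x_Z = 31.4.
Then x_W = 42.375 − 0.375·31.4 = 30.6.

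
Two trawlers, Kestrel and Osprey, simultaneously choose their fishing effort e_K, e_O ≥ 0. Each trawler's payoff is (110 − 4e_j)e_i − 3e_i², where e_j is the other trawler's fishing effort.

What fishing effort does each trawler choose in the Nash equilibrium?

Kestrel's payoff is (110 − 4e_O)e_K − 3e_K².
∂π/∂e_K = 110 − 4e_O − 6e_K = 0, so e_K = 55/3 − (2/3)e_O.
Setting e_K = e_O in the reaction function: e_K = 55/3 − (2/3)e_K, so e_K = (55/3) / (5/3) = 11.

11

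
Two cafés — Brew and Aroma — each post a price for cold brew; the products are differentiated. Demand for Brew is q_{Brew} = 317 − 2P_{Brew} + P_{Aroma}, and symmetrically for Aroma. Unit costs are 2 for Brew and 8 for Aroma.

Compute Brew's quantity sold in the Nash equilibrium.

211.6

Brew's profit: π = (P_{Brew} − 2)(317 − 2P_{Brew} + P_{Aroma}).
∂π/∂P_{Brew} = 321 − 4P_{Brew} + P_{Aroma} = 0 ⇒ P_{Brew} = 80.25 + 0.25P_{Aroma}.
Similarly P_{Aroma} = 83.25 + 0.25P_{Brew}.
Plugging P_{Aroma} into Brew's best response: P_{Brew} = 80.25 + 0.25(83.25 + 0.25P_{Brew}) ⇒ 0.9375P_{Brew} = 101.0625, so P_{Brew} = 107.8.
Then P_{Aroma} = 83.25 + 0.25·107.8 = 110.2.
q_{Brew} = 317 − 2·107.8 + 110.2 = 211.6.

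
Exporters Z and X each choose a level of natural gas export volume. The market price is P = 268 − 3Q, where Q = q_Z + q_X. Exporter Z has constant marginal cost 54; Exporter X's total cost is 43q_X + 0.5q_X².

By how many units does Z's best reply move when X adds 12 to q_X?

Exporter Z's profit: π = q_Z(268 − 3(q_Z + q_X)) − 54q_Z.
∂π/∂q_Z = 214 − 6q_Z − 3q_X = 0, so q_Z = 107/3 − 0.5q_X.
The reaction-function slope is −0.5, so a 12-unit rise in q_X moves q_Z by −0.5 × 12 = −6. Z's best response falls — the actions are strategic substitutes.

-6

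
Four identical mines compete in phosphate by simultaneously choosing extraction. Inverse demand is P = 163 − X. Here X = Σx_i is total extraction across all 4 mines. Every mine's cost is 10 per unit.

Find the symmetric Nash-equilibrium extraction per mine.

30.6

A representative mine's profit is π_i = x_i(163 − X) − 10x_i, with X = x_i + Σ_{j≠i} x_j.
First-order condition: 153 − 2x_i − Σ_{j≠i} x_j = 0.
With identical mines, set every x_j = x: then 153 − 2x − 3x = 0, i.e. x = 153/5 = 30.6.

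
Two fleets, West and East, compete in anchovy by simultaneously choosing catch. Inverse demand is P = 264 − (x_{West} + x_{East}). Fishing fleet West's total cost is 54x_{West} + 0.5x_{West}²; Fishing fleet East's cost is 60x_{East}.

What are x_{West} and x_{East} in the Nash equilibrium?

Fishing fleet West's profit: π = x_{West}(264 − (x_{West} + x_{East})) − 54x_{West} − 0.5x_{West}².
∂π/∂x_{West} = 210 − 3x_{West} − x_{East} = 0, so x_{West} = 70 − (1/3)x_{East}.
For East: ∂π/∂x_{East} = 204 − 2x_{East} − x_{West} = 0 ⇒ x_{East} = 102 − 0.5x_{West}.
Substituting the second reaction function into the first: x_{West} = 70 − (1/3)(102 − 0.5x_{West}), which gives (5/6)x_{West} = 36 ⇒ x_{West} = 43.2.
Then x_{East} = 102 − 0.5·43.2 = 80.4.

43.2, 80.4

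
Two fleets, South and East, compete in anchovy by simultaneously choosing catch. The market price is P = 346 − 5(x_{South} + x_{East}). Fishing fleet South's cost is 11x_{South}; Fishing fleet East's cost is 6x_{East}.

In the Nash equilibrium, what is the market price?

121

Fishing fleet South's profit: π = x_{South}(346 − 5(x_{South} + x_{East})) − 11x_{South}.
∂π/∂x_{South} = 335 − 10x_{South} − 5x_{East} = 0, so x_{South} = 33.5 − 0.5x_{East}.
By the same steps for East: x_{East} = 34 − 0.5x_{South}.
Solving the two reaction functions simultaneously: (1 − (−0.5)(−0.5))x_{South} = 33.5 − 0.5·34, so 0.75x_{South} = 16.5 and x_{South} = 22.
Then x_{East} = 34 − 0.5·22 = 23.
Equilibrium price: P = 346 − 5·45 = 121.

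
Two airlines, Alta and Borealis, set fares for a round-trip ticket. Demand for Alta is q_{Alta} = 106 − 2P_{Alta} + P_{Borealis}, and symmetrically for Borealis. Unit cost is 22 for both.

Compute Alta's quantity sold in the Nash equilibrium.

56

Alta's profit: π = (P_{Alta} − 22)(106 − 2P_{Alta} + P_{Borealis}).
∂π/∂P_{Alta} = 150 − 4P_{Alta} + P_{Borealis} = 0 ⇒ P_{Alta} = 37.5 + 0.25P_{Borealis}.
Setting P_{Alta} = P_{Borealis} in the reaction function: P_{Alta} = 37.5 + 0.25P_{Alta}, so P_{Alta} = 37.5 / 0.75 = 50.
q_{Alta} = 106 − 2·50 + 50 = 56.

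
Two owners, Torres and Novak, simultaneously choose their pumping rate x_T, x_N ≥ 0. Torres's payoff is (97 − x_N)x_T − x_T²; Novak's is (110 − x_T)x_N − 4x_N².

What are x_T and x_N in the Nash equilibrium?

Expanding Torres's payoff: 97x_T − x_Nx_T − x_T².
∂π/∂x_T = 97 − x_N − 2x_T = 0, so x_T = 48.5 − 0.5x_N.
Likewise for Novak: x_N = 13.75 − 0.125x_T.
Plugging x_N into Torres's best response: x_T = 48.5 − 0.5(13.75 − 0.125x_T) ⇒ 0.9375x_T = 41.625, so x_T = 44.4.
Then x_N = 13.75 − 0.125·44.4 = 8.2.

44.4, 8.2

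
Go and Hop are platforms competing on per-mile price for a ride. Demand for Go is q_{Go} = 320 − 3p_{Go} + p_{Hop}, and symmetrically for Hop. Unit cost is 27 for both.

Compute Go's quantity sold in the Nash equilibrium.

Go's profit: π = (p_{Go} − 27)(320 − 3p_{Go} + p_{Hop}).
∂π/∂p_{Go} = 401 − 6p_{Go} + p_{Hop} = 0 ⇒ p_{Go} = 401/6 + (1/6)p_{Hop}.
The game is symmetric, so in equilibrium p_{Hop} = p_{Go}: the reaction function gives (5/6)p_{Go} = 401/6, hence p_{Go} = 80.2.
q_{Go} = 320 − 3·80.2 + 80.2 = 159.6.

159.6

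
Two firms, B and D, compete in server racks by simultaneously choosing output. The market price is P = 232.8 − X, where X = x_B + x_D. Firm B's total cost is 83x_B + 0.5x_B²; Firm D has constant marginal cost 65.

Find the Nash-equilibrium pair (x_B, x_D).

Firm B's profit: π = x_B(232.8 − (x_B + x_D)) − 83x_B − 0.5x_B².
∂π/∂x_B = 149.8 − 3x_B − x_D = 0, so x_B = 749/15 − (1/3)x_D.
For D: ∂π/∂x_D = 167.8 − 2x_D − x_B = 0 ⇒ x_D = 83.9 − 0.5x_B.
Plugging x_D into B's best response: x_B = 749/15 − (1/3)(83.9 − 0.5x_B) ⇒ (5/6)x_B = 659/30, so x_B = 26.36.
Then x_D = 83.9 − 0.5·26.36 = 70.72.

26.36, 70.72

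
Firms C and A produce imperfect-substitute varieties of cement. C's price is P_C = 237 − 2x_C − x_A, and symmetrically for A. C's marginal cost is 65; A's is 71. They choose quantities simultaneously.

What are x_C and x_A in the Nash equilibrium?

Firm C's profit: π = x_C(237 − 2x_C − x_A) − 65x_C.
∂π/∂x_C = 172 − 4x_C − x_A = 0 ⇒ x_C = 43 − 0.25x_A.
Similarly x_A = 41.5 − 0.25x_C.
Plugging x_A into C's best response: x_C = 43 − 0.25(41.5 − 0.25x_C) ⇒ 0.9375x_C = 32.625, so x_C = 34.8.
Then x_A = 41.5 − 0.25·34.8 = 32.8.

34.8, 32.8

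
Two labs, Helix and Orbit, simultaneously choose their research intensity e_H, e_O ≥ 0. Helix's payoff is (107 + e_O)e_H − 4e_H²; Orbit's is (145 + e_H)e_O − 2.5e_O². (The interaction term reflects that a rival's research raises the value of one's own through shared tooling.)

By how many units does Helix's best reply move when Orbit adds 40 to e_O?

Expanding Helix's payoff: 107e_H + e_Oe_H − 4e_H².
∂π/∂e_H = 107 + e_O − 8e_H = 0, so e_H = 13.375 + 0.125e_O.
The reaction-function slope is 0.125, so a 40-unit rise in e_O moves e_H by 0.125 × 40 = 5. Helix's best response rises — the actions are strategic complements.

5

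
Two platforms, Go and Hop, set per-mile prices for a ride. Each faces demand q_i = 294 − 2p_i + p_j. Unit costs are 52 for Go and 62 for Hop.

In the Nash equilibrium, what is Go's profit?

13448

Go's profit: π = (p_{Go} − 52)(294 − 2p_{Go} + p_{Hop}).
∂π/∂p_{Go} = 398 − 4p_{Go} + p_{Hop} = 0 ⇒ p_{Go} = 99.5 + 0.25p_{Hop}.
Similarly p_{Hop} = 104.5 + 0.25p_{Go}.
Solving the two reaction functions simultaneously: (1 − (0.25)(0.25))p_{Go} = 99.5 + 0.25·104.5, so 0.9375p_{Go} = 125.625 and p_{Go} = 134.
Then p_{Hop} = 104.5 + 0.25·134 = 138.
q_{Go} = 294 − 2·134 + 138 = 164.
Profit = (134 − 52)·164 = 13448.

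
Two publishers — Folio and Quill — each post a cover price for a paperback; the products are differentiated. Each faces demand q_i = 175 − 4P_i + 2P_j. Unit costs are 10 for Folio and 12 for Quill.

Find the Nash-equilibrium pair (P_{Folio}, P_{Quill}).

Folio's profit: π = (P_{Folio} − 10)(175 − 4P_{Folio} + 2P_{Quill}).
∂π/∂P_{Folio} = 215 − 8P_{Folio} + 2P_{Quill} = 0 ⇒ P_{Folio} = 26.875 + 0.25P_{Quill}.
Similarly P_{Quill} = 27.875 + 0.25P_{Folio}.
Solving the two reaction functions simultaneously: (1 − (0.25)(0.25))P_{Folio} = 26.875 + 0.25·27.875, so 0.9375P_{Folio} = 1083/32 and P_{Folio} = 36.1.
Then P_{Quill} = 27.875 + 0.25·36.1 = 36.9.

36.1, 36.9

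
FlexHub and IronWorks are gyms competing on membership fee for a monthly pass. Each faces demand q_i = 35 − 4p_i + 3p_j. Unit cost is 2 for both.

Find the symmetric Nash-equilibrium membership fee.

FlexHub's profit: π = (p_{FlexHub} − 2)(35 − 4p_{FlexHub} + 3p_{IronWorks}).
∂π/∂p_{FlexHub} = 43 − 8p_{FlexHub} + 3p_{IronWorks} = 0 ⇒ p_{FlexHub} = 5.375 + 0.375p_{IronWorks}.
The game is symmetric, so in equilibrium p_{IronWorks} = p_{FlexHub}: the reaction function gives 0.625p_{FlexHub} = 5.375, hence p_{FlexHub} = 8.6.

8.6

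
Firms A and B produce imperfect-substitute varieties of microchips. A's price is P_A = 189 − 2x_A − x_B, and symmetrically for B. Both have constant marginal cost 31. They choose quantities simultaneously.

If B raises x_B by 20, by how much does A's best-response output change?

-5

Firm A's profit: π = x_A(189 − 2x_A − x_B) − 31x_A.
∂π/∂x_A = 158 − 4x_A − x_B = 0 ⇒ x_A = 39.5 − 0.25x_B.
The reaction-function slope is −0.25, so a 20-unit rise in x_B moves x_A by −0.25 × 20 = −5. A's best response falls — the actions are strategic substitutes.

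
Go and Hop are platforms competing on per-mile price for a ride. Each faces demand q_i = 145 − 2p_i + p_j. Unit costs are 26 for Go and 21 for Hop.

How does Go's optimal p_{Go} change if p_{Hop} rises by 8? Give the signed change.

Go's profit: π = (p_{Go} − 26)(145 − 2p_{Go} + p_{Hop}).
∂π/∂p_{Go} = 197 − 4p_{Go} + p_{Hop} = 0 ⇒ p_{Go} = 49.25 + 0.25p_{Hop}.
The reaction-function slope is 0.25, so an 8-unit rise in p_{Hop} moves p_{Go} by 0.25 × 8 = 2. Go's best response rises — the actions are strategic complements.

2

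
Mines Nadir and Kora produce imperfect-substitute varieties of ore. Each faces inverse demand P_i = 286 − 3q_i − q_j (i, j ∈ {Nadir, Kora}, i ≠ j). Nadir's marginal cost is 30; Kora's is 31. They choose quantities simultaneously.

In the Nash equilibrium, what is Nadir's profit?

Mine Nadir's profit: π = q_{Nadir}(286 − 3q_{Nadir} − q_{Kora}) − 30q_{Nadir}.
∂π/∂q_{Nadir} = 256 − 6q_{Nadir} − q_{Kora} = 0 ⇒ q_{Nadir} = 128/3 − (1/6)q_{Kora}.
Similarly q_{Kora} = 42.5 − (1/6)q_{Nadir}.
Substituting the second reaction function into the first: q_{Nadir} = 128/3 − (1/6)(42.5 − (1/6)q_{Nadir}), which gives (35/36)q_{Nadir} = 427/12 ⇒ q_{Nadir} = 36.6.
Then q_{Kora} = 42.5 − (1/6)·36.6 = 36.4.
P_{Nadir} = 286 − 3·36.6 − 36.4 = 139.8.
Profit = (139.8 − 30)·36.6 = 4018.68.

4018.68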